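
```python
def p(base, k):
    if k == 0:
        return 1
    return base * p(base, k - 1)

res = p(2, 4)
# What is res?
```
Call trace:
p(base=2, k=4)
  p(base=2, k=3)
    p(base=2, k=2)
      p(base=2, k=1)
        p(base=2, k=0)
        -> return 1
      -> return 2
    -> return 4
  -> return 8
-> return 16

Final answer: 16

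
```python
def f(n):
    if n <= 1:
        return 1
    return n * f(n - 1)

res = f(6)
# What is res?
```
Call trace:
f(n=6)
  f(n=5)
    f(n=4)
      f(n=3)
        f(n=2)
          f(n=1)
          -> return 1
        -> return 2
      -> return 6
    -> return 24
  -> return 120
-> return 720

Final answer: 720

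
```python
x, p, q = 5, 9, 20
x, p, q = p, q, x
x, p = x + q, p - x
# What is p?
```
Trace:
  x=5, p=9, q=20
  x=9, p=20, q=5
  x=14, p=11, q=5

Final answer: 11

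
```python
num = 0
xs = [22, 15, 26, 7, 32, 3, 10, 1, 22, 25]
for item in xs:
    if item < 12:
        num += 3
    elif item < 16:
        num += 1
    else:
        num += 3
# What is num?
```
Trace:
  num=0
  num=3, item=22
  num=4, item=15
  num=7, item=26
  num=10, item=7
  num=13, item=32
  num=16, item=3
  num=19, item=10
  num=22, item=1
  num=25, item=22
  num=28, item=25

Final answer: 28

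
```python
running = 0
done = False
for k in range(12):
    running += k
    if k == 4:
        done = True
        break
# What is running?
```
Trace:
  running=0
  running=0, done=False
  running=0, done=False, k=0
  running=1, done=False, k=1
  running=3, done=False, k=2
  running=6, done=False, k=3
  running=10, done=True, k=4

Final answer: 10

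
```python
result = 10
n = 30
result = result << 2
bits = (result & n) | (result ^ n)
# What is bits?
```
Trace:
  result=10
  result=10, n=30
  result=40, n=30
  result=40, n=30, bits=62

Final answer: 62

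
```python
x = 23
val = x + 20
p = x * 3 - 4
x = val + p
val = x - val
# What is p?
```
Trace:
  x=23
  x=23, val=43
  x=23, val=43, p=65
  x=108, val=43, p=65
  x=108, val=65, p=65

Final answer: 65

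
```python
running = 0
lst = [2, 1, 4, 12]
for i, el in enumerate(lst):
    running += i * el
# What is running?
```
Trace:
  running=0
  running=0, i=0, el=2
  running=1, i=1, el=1
  running=9, i=2, el=4
  running=45, i=3, el=12

Final answer: 45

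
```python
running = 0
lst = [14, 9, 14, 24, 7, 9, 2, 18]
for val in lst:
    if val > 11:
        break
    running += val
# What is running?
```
Trace:
  running=0
  running=0, val=14

Final answer: 0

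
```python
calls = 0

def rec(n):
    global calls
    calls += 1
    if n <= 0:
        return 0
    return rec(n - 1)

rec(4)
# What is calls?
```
Call trace:
rec(n=4)
  rec(n=3)
    rec(n=2)
      rec(n=1)
        rec(n=0)
        -> return 0
      -> return 0
    -> return 0
  -> return 0
-> return 0

calls is incremented once per call. rec is entered once for each n = 4, 3, 2, 1, 0 (the n <= 0 call returns without recursing), i.e. 4 + 1 calls.
calls = 5

Final answer: 5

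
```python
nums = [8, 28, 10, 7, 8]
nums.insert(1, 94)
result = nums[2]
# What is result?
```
Trace:
  nums=[8, 28, 10, 7, 8]
  nums=[8, 94, 28, 10, 7, 8]
  nums=[8, 94, 28, 10, 7, 8], result=28

Final answer: 28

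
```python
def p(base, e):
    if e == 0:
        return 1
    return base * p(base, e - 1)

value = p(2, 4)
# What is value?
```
Call trace:
p(base=2, e=4)
  p(base=2, e=3)
    p(base=2, e=2)
      p(base=2, e=1)
        p(base=2, e=0)
        -> return 1
      -> return 2
    -> return 4
  -> return 8
-> return 16

Final answer: 16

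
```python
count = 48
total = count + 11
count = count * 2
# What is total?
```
Trace:
  count=48
  count=48, total=59
  count=96, total=59

Final answer: 59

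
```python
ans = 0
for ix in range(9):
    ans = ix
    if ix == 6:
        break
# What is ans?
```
Trace:
  ans=0
  ans=0, ix=0
  ans=1, ix=1
  ans=2, ix=2
  ans=3, ix=3
  ans=4, ix=4
  ans=5, ix=5
  ans=6, ix=6

Final answer: 6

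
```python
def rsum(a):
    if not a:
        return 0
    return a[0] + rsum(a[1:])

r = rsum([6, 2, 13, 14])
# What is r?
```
Call trace:
rsum(a=[6, 2, 13, 14])
  rsum(a=[2, 13, 14])
    rsum(a=[13, 14])
      rsum(a=[14])
        rsum(a=[])
        -> return 0
      -> return 14
    -> return 27
  -> return 29
-> return 35

Final answer: 35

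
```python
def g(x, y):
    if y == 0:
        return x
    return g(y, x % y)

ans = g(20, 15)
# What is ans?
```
Call trace:
g(x=20, y=15)
  g(x=15, y=5)
    g(x=5, y=0)
    -> return 5
  -> return 5
-> return 5

Final answer: 5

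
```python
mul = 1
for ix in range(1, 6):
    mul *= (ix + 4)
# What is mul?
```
Trace:
  mul=1
  mul=5, ix=1
  mul=30, ix=2
  mul=210, ix=3
  mul=1680, ix=4
  mul=15120, ix=5

Final answer: 15120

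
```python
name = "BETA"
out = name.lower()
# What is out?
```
Trace:
  name='BETA'
  name='BETA', out='beta'

Final answer: 'beta'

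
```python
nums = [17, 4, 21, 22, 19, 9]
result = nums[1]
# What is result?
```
Trace:
  nums=[17, 4, 21, 22, 19, 9]
  nums=[17, 4, 21, 22, 19, 9], result=4

Final answer: 4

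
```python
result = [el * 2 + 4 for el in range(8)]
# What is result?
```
Trace:
  el=0
  el=1
  el=2
  el=3
  el=4
  el=5
  el=6
  el=7
  result=[4, 6, 8, 10, 12, 14, 16, 18]

Final answer: [4, 6, 8, 10, 12, 14, 16, 18]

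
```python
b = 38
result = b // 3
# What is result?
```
Trace:
  b=38
  b=38, result=12

Final answer: 12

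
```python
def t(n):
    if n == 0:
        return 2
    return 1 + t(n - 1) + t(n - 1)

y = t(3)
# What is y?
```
Call trace (a repeated sub-call is expanded the first time; later identical calls just restate its return value):
t(n=3)
  t(n=2)
    t(n=1)
      t(n=0)
      -> return 2
      t(n=0)
      -> return 2
    -> return 5
    t(n=1) -> return 5  (same call as traced above)
  -> return 11
  t(n=2) -> return 11  (same call as traced above)
-> return 23

Final answer: 23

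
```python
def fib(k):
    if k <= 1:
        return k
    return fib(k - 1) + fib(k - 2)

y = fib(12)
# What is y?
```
Call trace (a repeated sub-call is expanded the first time; later identical calls just restate its return value):
fib(k=12)
  fib(k=11)
    fib(k=10)
      fib(k=9)
        fib(k=8)
          fib(k=7)
            fib(k=6)
              fib(k=5)
                fib(k=4)
                  fib(k=3)
                    fib(k=2)
                      fib(k=1)
                      -> return 1
                      fib(k=0)
                      -> return 0
                    -> return 1
                    fib(k=1)
                    -> return 1
                  -> return 2
                  fib(k=2) -> return 1  (same call as traced above)
                -> return 3
                fib(k=3) -> return 2  (same call as traced above)
              -> return 5
              fib(k=4) -> return 3  (same call as traced above)
            -> return 8
            fib(k=5) -> return 5  (same call as traced above)
          -> return 13
          fib(k=6) -> return 8  (same call as traced above)
        -> return 21
        fib(k=7) -> return 13  (same call as traced above)
      -> return 34
      fib(k=8) -> return 21  (same call as traced above)
    -> return 55
    fib(k=9) -> return 34  (same call as traced above)
  -> return 89
  fib(k=10) -> return 55  (same call as traced above)
-> return 144

Final answer: 144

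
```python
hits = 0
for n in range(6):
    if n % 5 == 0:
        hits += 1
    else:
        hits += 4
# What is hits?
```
Trace:
  hits=0
  hits=1, n=0
  hits=5, n=1
  hits=9, n=2
  hits=13, n=3
  hits=17, n=4
  hits=18, n=5

Final answer: 18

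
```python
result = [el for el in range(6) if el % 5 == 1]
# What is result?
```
Trace:
  el=0
  el=1
  el=2
  el=3
  el=4
  el=5
  result=[1]

Final answer: [1]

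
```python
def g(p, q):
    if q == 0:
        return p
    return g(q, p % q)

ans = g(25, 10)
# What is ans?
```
Call trace:
g(p=25, q=10)
  g(p=10, q=5)
    g(p=5, q=0)
    -> return 5
  -> return 5
-> return 5

Final answer: 5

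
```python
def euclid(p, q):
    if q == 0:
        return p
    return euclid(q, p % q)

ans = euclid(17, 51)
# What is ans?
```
Call trace:
euclid(p=17, q=51)
  euclid(p=51, q=17)
    euclid(p=17, q=0)
    -> return 17
  -> return 17
-> return 17

Final answer: 17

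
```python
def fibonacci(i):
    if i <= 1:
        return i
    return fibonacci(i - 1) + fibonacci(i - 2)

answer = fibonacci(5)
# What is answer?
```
Call trace (a repeated sub-call is expanded the first time; later identical calls just restate its return value):
fibonacci(i=5)
  fibonacci(i=4)
    fibonacci(i=3)
      fibonacci(i=2)
        fibonacci(i=1)
        -> return 1
        fibonacci(i=0)
        -> return 0
      -> return 1
      fibonacci(i=1)
      -> return 1
    -> return 2
    fibonacci(i=2) -> return 1  (same call as traced above)
  -> return 3
  fibonacci(i=3) -> return 2  (same call as traced above)
-> return 5

Final answer: 5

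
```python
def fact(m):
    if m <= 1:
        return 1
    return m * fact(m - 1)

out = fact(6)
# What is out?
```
Call trace:
fact(m=6)
  fact(m=5)
    fact(m=4)
      fact(m=3)
        fact(m=2)
          fact(m=1)
          -> return 1
        -> return 2
      -> return 6
    -> return 24
  -> return 120
-> return 720

Final answer: 720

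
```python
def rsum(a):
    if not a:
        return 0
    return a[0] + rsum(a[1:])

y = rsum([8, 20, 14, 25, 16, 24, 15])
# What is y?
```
Call trace:
rsum(a=[8, 20, 14, 25, 16, 24, 15])
  rsum(a=[20, 14, 25, 16, 24, 15])
    rsum(a=[14, 25, 16, 24, 15])
      rsum(a=[25, 16, 24, 15])
        rsum(a=[16, 24, 15])
          rsum(a=[24, 15])
            rsum(a=[15])
              rsum(a=[])
              -> return 0
            -> return 15
          -> return 39
        -> return 55
      -> return 80
    -> return 94
  -> return 114
-> return 122

Final answer: 122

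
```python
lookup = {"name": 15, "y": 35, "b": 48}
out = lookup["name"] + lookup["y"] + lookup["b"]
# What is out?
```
Trace:
  lookup={'name': 15, 'y': 35, 'b': 48}
  lookup={'name': 15, 'y': 35, 'b': 48}, out=98

Final answer: 98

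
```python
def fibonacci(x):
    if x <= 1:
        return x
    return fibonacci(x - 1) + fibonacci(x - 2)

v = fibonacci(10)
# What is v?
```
Call trace (a repeated sub-call is expanded the first time; later identical calls just restate its return value):
fibonacci(x=10)
  fibonacci(x=9)
    fibonacci(x=8)
      fibonacci(x=7)
        fibonacci(x=6)
          fibonacci(x=5)
            fibonacci(x=4)
              fibonacci(x=3)
                fibonacci(x=2)
                  fibonacci(x=1)
                  -> return 1
                  fibonacci(x=0)
                  -> return 0
                -> return 1
                fibonacci(x=1)
                -> return 1
              -> return 2
              fibonacci(x=2) -> return 1  (same call as traced above)
            -> return 3
            fibonacci(x=3) -> return 2  (same call as traced above)
          -> return 5
          fibonacci(x=4) -> return 3  (same call as traced above)
        -> return 8
        fibonacci(x=5) -> return 5  (same call as traced above)
      -> return 13
      fibonacci(x=6) -> return 8  (same call as traced above)
    -> return 21
    fibonacci(x=7) -> return 13  (same call as traced above)
  -> return 34
  fibonacci(x=8) -> return 21  (same call as traced above)
-> return 55

Final answer: 55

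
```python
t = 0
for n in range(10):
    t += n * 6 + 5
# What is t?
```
Trace:
  t=0
  t=5, n=0
  t=16, n=1
  t=33, n=2
  t=56, n=3
  t=85, n=4
  t=120, n=5
  t=161, n=6
  t=208, n=7
  t=261, n=8
  t=320, n=9

Final answer: 320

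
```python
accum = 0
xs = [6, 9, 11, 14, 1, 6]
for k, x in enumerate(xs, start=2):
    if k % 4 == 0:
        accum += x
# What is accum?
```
Trace:
  accum=0
  accum=0, k=2, x=6
  accum=0, k=3, x=9
  accum=11, k=4, x=11
  accum=11, k=5, x=14
  accum=11, k=6, x=1
  accum=11, k=7, x=6

Final answer: 11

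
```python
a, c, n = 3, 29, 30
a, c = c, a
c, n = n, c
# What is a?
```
Trace:
  a=3, c=29, n=30
  a=29, c=3, n=30
  a=29, c=30, n=3

Final answer: 29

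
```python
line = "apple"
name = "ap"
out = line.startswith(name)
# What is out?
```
Trace:
  line='apple'
  line='apple', name='ap'
  line='apple', name='ap', out=True

Final answer: True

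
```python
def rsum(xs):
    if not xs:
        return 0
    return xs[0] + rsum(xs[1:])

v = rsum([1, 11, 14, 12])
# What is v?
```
Call trace:
rsum(xs=[1, 11, 14, 12])
  rsum(xs=[11, 14, 12])
    rsum(xs=[14, 12])
      rsum(xs=[12])
        rsum(xs=[])
        -> return 0
      -> return 12
    -> return 26
  -> return 37
-> return 38

Final answer: 38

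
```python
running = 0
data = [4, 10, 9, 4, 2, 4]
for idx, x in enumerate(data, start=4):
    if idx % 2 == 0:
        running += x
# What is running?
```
Trace:
  running=0
  running=4, idx=4, x=4
  running=4, idx=5, x=10
  running=13, idx=6, x=9
  running=13, idx=7, x=4
  running=15, idx=8, x=2
  running=15, idx=9, x=4

Final answer: 15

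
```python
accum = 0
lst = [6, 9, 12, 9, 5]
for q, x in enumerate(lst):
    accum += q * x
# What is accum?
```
Trace:
  accum=0
  accum=0, q=0, x=6
  accum=9, q=1, x=9
  accum=33, q=2, x=12
  accum=60, q=3, x=9
  accum=80, q=4, x=5

Final answer: 80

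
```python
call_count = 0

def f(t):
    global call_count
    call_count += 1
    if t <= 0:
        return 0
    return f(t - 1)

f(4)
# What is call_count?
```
Call trace:
f(t=4)
  f(t=3)
    f(t=2)
      f(t=1)
        f(t=0)
        -> return 0
      -> return 0
    -> return 0
  -> return 0
-> return 0

call_count is incremented once per call. f is entered once for each t = 4, 3, 2, 1, 0 (the t <= 0 call returns without recursing), i.e. 4 + 1 calls.
call_count = 5

Final answer: 5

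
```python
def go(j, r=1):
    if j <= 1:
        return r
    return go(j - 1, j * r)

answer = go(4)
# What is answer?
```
Call trace:
go(j=4, r=1)
  go(j=3, r=4)
    go(j=2, r=12)
      go(j=1, r=24)
      -> return 24
    -> return 24
  -> return 24
-> return 24

Final answer: 24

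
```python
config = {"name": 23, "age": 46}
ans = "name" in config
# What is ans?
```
Trace:
  config={'name': 23, 'age': 46}
  config={'name': 23, 'age': 46}, ans=True

Final answer: True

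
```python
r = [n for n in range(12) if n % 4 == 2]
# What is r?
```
Trace:
  n=0
  n=1
  n=2
  n=3
  n=4
  n=5
  n=6
  n=7
  n=8
  n=9
  n=10
  n=11
  r=[2, 6, 10]

Final answer: [2, 6, 10]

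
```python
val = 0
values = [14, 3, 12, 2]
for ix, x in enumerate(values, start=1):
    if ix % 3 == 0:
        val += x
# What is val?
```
Trace:
  val=0
  val=0, ix=1, x=14
  val=0, ix=2, x=3
  val=12, ix=3, x=12
  val=12, ix=4, x=2

Final answer: 12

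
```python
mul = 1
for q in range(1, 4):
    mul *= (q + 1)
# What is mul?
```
Trace:
  mul=1
  mul=2, q=1
  mul=6, q=2
  mul=24, q=3

Final answer: 24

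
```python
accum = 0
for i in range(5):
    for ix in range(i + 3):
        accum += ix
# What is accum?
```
Trace:
  accum=0
  accum=0, i=0, ix=0
  accum=1, i=0, ix=1
  accum=3, i=0, ix=2
  accum=3, i=1, ix=0
  accum=4, i=1, ix=1
  accum=6, i=1, ix=2
  accum=9, i=1, ix=3
  accum=9, i=2, ix=0
  accum=10, i=2, ix=1
  accum=12, i=2, ix=2
  accum=15, i=2, ix=3
  accum=19, i=2, ix=4
  accum=19, i=3, ix=0
  accum=20, i=3, ix=1
  accum=22, i=3, ix=2
  accum=25, i=3, ix=3
  accum=29, i=3, ix=4
  accum=34, i=3, ix=5
  accum=34, i=4, ix=0
  accum=35, i=4, ix=1
  accum=37, i=4, ix=2
  accum=40, i=4, ix=3
  accum=44, i=4, ix=4
  accum=49, i=4, ix=5
  accum=55, i=4, ix=6

Final answer: 55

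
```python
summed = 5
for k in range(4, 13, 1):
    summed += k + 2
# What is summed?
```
Trace:
  summed=5
  summed=11, k=4
  summed=18, k=5
  summed=26, k=6
  summed=35, k=7
  summed=45, k=8
  summed=56, k=9
  summed=68, k=10
  summed=81, k=11
  summed=95, k=12

Final answer: 95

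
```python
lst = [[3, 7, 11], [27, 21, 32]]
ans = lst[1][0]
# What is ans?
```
Trace:
  lst=[[3, 7, 11], [27, 21, 32]]
  lst=[[3, 7, 11], [27, 21, 32]], ans=27

Final answer: 27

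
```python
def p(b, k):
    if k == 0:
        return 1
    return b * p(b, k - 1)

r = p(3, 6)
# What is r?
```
Call trace:
p(b=3, k=6)
  p(b=3, k=5)
    p(b=3, k=4)
      p(b=3, k=3)
        p(b=3, k=2)
          p(b=3, k=1)
            p(b=3, k=0)
            -> return 1
          -> return 3
        -> return 9
      -> return 27
    -> return 81
  -> return 243
-> return 729

Final answer: 729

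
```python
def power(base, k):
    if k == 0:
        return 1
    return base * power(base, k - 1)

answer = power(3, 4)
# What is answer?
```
Call trace:
power(base=3, k=4)
  power(base=3, k=3)
    power(base=3, k=2)
      power(base=3, k=1)
        power(base=3, k=0)
        -> return 1
      -> return 3
    -> return 9
  -> return 27
-> return 81

Final answer: 81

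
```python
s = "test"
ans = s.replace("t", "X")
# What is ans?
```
Trace:
  s='test'
  s='test', ans='XesX'

Final answer: 'XesX'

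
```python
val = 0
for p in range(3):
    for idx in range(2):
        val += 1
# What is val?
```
Trace:
  val=0
  val=1, p=0, idx=0
  val=2, p=0, idx=1
  val=3, p=1, idx=0
  val=4, p=1, idx=1
  val=5, p=2, idx=0
  val=6, p=2, idx=1

Final answer: 6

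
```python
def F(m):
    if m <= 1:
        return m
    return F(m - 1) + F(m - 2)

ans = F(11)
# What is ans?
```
Call trace (a repeated sub-call is expanded the first time; later identical calls just restate its return value):
F(m=11)
  F(m=10)
    F(m=9)
      F(m=8)
        F(m=7)
          F(m=6)
            F(m=5)
              F(m=4)
                F(m=3)
                  F(m=2)
                    F(m=1)
                    -> return 1
                    F(m=0)
                    -> return 0
                  -> return 1
                  F(m=1)
                  -> return 1
                -> return 2
                F(m=2) -> return 1  (same call as traced above)
              -> return 3
              F(m=3) -> return 2  (same call as traced above)
            -> return 5
            F(m=4) -> return 3  (same call as traced above)
          -> return 8
          F(m=5) -> return 5  (same call as traced above)
        -> return 13
        F(m=6) -> return 8  (same call as traced above)
      -> return 21
      F(m=7) -> return 13  (same call as traced above)
    -> return 34
    F(m=8) -> return 21  (same call as traced above)
  -> return 55
  F(m=9) -> return 34  (same call as traced above)
-> return 89

Final answer: 89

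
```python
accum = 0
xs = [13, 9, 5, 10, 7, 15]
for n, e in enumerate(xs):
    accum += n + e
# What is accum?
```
Trace:
  accum=0
  accum=13, n=0, e=13
  accum=23, n=1, e=9
  accum=30, n=2, e=5
  accum=43, n=3, e=10
  accum=54, n=4, e=7
  accum=74, n=5, e=15

Final answer: 74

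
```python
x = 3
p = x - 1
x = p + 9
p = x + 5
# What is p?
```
Trace:
  x=3
  x=3, p=2
  x=11, p=2
  x=11, p=16

Final answer: 16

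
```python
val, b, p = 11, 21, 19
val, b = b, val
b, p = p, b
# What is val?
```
Trace:
  val=11, b=21, p=19
  val=21, b=11, p=19
  val=21, b=19, p=11

Final answer: 21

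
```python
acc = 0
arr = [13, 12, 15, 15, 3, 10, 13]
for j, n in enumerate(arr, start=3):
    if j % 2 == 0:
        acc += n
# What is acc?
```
Trace:
  acc=0
  acc=0, j=3, n=13
  acc=12, j=4, n=12
  acc=12, j=5, n=15
  acc=27, j=6, n=15
  acc=27, j=7, n=3
  acc=37, j=8, n=10
  acc=37, j=9, n=13

Final answer: 37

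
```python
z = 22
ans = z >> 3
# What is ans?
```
Trace:
  z=22
  z=22, ans=2

Final answer: 2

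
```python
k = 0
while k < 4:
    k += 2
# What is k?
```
Trace:
  k=0
  k=2
  k=4

Final answer: 4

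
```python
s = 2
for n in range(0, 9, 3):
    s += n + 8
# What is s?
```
Trace:
  s=2
  s=10, n=0
  s=21, n=3
  s=35, n=6

Final answer: 35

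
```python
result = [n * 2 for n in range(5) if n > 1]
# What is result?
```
Trace:
  n=0
  n=1
  n=2
  n=3
  n=4
  result=[4, 6, 8]

Final answer: [4, 6, 8]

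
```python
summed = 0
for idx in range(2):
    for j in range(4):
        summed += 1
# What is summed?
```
Trace:
  summed=0
  summed=1, idx=0, j=0
  summed=2, idx=0, j=1
  summed=3, idx=0, j=2
  summed=4, idx=0, j=3
  summed=5, idx=1, j=0
  summed=6, idx=1, j=1
  summed=7, idx=1, j=2
  summed=8, idx=1, j=3

Final answer: 8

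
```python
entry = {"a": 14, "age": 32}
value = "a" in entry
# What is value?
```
Trace:
  entry={'a': 14, 'age': 32}
  entry={'a': 14, 'age': 32}, value=True

Final answer: True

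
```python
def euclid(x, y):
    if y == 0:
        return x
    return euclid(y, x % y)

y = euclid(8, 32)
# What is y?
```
Call trace:
euclid(x=8, y=32)
  euclid(x=32, y=8)
    euclid(x=8, y=0)
    -> return 8
  -> return 8
-> return 8

Final answer: 8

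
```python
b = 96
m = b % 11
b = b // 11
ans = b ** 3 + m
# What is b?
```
Trace:
  b=96
  b=96, m=8
  b=8, m=8
  b=8, m=8, ans=520

Final answer: 8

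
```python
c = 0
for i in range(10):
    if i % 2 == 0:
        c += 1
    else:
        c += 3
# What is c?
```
Trace:
  c=0
  c=1, i=0
  c=4, i=1
  c=5, i=2
  c=8, i=3
  c=9, i=4
  c=12, i=5
  c=13, i=6
  c=16, i=7
  c=17, i=8
  c=20, i=9

Final answer: 20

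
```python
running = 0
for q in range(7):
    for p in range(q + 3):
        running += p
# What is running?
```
Trace:
  running=0
  running=0, q=0, p=0
  running=1, q=0, p=1
  running=3, q=0, p=2
  running=3, q=1, p=0
  running=4, q=1, p=1
  running=6, q=1, p=2
  running=9, q=1, p=3
  running=9, q=2, p=0
  running=10, q=2, p=1
  running=12, q=2, p=2
  running=15, q=2, p=3
  running=19, q=2, p=4
  running=19, q=3, p=0
  running=20, q=3, p=1
  running=22, q=3, p=2
  running=25, q=3, p=3
  running=29, q=3, p=4
  running=34, q=3, p=5
  running=34, q=4, p=0
  running=35, q=4, p=1
  running=37, q=4, p=2
  running=40, q=4, p=3
  running=44, q=4, p=4
  running=49, q=4, p=5
  running=55, q=4, p=6
  running=55, q=5, p=0
  running=56, q=5, p=1
  running=58, q=5, p=2
  running=61, q=5, p=3
  running=65, q=5, p=4
  running=70, q=5, p=5
  running=76, q=5, p=6
  running=83, q=5, p=7
  running=83, q=6, p=0
  running=84, q=6, p=1
  running=86, q=6, p=2
  running=89, q=6, p=3
  running=93, q=6, p=4
  running=98, q=6, p=5
  running=104, q=6, p=6
  running=111, q=6, p=7
  running=119, q=6, p=8

Final answer: 119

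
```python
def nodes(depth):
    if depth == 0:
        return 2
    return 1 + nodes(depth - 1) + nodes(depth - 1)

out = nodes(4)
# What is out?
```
Call trace (a repeated sub-call is expanded the first time; later identical calls just restate its return value):
nodes(depth=4)
  nodes(depth=3)
    nodes(depth=2)
      nodes(depth=1)
        nodes(depth=0)
        -> return 2
        nodes(depth=0)
        -> return 2
      -> return 5
      nodes(depth=1) -> return 5  (same call as traced above)
    -> return 11
    nodes(depth=2) -> return 11  (same call as traced above)
  -> return 23
  nodes(depth=3) -> return 23  (same call as traced above)
-> return 47

Final answer: 47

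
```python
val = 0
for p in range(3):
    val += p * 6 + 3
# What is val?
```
Trace:
  val=0
  val=3, p=0
  val=12, p=1
  val=27, p=2

Final answer: 27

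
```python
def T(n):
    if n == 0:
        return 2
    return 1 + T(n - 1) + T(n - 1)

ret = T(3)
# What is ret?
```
Call trace (a repeated sub-call is expanded the first time; later identical calls just restate its return value):
T(n=3)
  T(n=2)
    T(n=1)
      T(n=0)
      -> return 2
      T(n=0)
      -> return 2
    -> return 5
    T(n=1) -> return 5  (same call as traced above)
  -> return 11
  T(n=2) -> return 11  (same call as traced above)
-> return 23

Final answer: 23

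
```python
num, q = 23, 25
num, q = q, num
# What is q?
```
Trace:
  num=23, q=25
  num=25, q=23

Final answer: 23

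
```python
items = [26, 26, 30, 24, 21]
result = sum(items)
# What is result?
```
Trace:
  items=[26, 26, 30, 24, 21]
  items=[26, 26, 30, 24, 21], result=127

Final answer: 127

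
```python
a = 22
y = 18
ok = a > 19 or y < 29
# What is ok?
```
Trace:
  a=22
  a=22, y=18
  a=22, y=18, ok=True

Final answer: True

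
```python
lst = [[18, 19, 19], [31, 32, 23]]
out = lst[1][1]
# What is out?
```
Trace:
  lst=[[18, 19, 19], [31, 32, 23]]
  lst=[[18, 19, 19], [31, 32, 23]], out=32

Final answer: 32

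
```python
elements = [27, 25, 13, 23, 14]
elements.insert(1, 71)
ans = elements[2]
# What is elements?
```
Trace:
  elements=[27, 25, 13, 23, 14]
  elements=[27, 71, 25, 13, 23, 14]
  elements=[27, 71, 25, 13, 23, 14], ans=25

Final answer: [27, 71, 25, 13, 23, 14]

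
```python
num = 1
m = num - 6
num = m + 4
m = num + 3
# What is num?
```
Trace:
  num=1
  num=1, m=-5
  num=-1, m=-5
  num=-1, m=2

Final answer: -1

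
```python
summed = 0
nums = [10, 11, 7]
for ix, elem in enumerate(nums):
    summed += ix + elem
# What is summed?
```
Trace:
  summed=0
  summed=10, ix=0, elem=10
  summed=22, ix=1, elem=11
  summed=31, ix=2, elem=7

Final answer: 31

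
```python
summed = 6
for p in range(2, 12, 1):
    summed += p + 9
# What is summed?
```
Trace:
  summed=6
  summed=17, p=2
  summed=29, p=3
  summed=42, p=4
  summed=56, p=5
  summed=71, p=6
  summed=87, p=7
  summed=104, p=8
  summed=122, p=9
  summed=141, p=10
  summed=161, p=11

Final answer: 161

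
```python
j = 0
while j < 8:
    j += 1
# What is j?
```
Trace:
  j=0
  j=1
  j=2
  j=3
  j=4
  j=5
  j=6
  j=7
  j=8

Final answer: 8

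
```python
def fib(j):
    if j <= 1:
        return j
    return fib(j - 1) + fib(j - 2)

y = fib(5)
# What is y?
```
Call trace (a repeated sub-call is expanded the first time; later identical calls just restate its return value):
fib(j=5)
  fib(j=4)
    fib(j=3)
      fib(j=2)
        fib(j=1)
        -> return 1
        fib(j=0)
        -> return 0
      -> return 1
      fib(j=1)
      -> return 1
    -> return 2
    fib(j=2) -> return 1  (same call as traced above)
  -> return 3
  fib(j=3) -> return 2  (same call as traced above)
-> return 5

Final answer: 5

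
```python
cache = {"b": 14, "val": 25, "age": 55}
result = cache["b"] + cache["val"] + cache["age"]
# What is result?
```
Trace:
  cache={'b': 14, 'val': 25, 'age': 55}
  cache={'b': 14, 'val': 25, 'age': 55}, result=94

Final answer: 94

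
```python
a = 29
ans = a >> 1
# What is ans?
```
Trace:
  a=29
  a=29, ans=14

Final answer: 14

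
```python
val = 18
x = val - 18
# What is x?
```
Trace:
  val=18
  val=18, x=0

Final answer: 0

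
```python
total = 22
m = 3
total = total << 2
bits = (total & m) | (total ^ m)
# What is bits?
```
Trace:
  total=22
  total=22, m=3
  total=88, m=3
  total=88, m=3, bits=91

Final answer: 91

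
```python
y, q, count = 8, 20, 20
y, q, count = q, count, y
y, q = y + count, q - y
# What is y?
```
Trace:
  y=8, q=20, count=20
  y=20, q=20, count=8
  y=28, q=0, count=8

Final answer: 28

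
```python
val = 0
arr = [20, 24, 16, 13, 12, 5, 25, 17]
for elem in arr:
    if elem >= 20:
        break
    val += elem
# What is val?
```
Trace:
  val=0
  val=0, elem=20

Final answer: 0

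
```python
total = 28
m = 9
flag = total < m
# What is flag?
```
Trace:
  total=28
  total=28, m=9
  total=28, m=9, flag=False

Final answer: False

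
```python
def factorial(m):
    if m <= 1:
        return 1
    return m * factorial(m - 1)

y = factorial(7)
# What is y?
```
Call trace:
factorial(m=7)
  factorial(m=6)
    factorial(m=5)
      factorial(m=4)
        factorial(m=3)
          factorial(m=2)
            factorial(m=1)
            -> return 1
          -> return 2
        -> return 6
      -> return 24
    -> return 120
  -> return 720
-> return 5040

Final answer: 5040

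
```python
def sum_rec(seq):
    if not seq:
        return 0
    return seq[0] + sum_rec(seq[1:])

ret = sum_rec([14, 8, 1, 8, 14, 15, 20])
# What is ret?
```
Call trace:
sum_rec(seq=[14, 8, 1, 8, 14, 15, 20])
  sum_rec(seq=[8, 1, 8, 14, 15, 20])
    sum_rec(seq=[1, 8, 14, 15, 20])
      sum_rec(seq=[8, 14, 15, 20])
        sum_rec(seq=[14, 15, 20])
          sum_rec(seq=[15, 20])
            sum_rec(seq=[20])
              sum_rec(seq=[])
              -> return 0
            -> return 20
          -> return 35
        -> return 49
      -> return 57
    -> return 58
  -> return 66
-> return 80

Final answer: 80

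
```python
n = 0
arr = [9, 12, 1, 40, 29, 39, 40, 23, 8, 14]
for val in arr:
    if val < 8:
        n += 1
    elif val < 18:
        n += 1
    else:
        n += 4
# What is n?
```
Trace:
  n=0
  n=1, val=9
  n=2, val=12
  n=3, val=1
  n=7, val=40
  n=11, val=29
  n=15, val=39
  n=19, val=40
  n=23, val=23
  n=24, val=8
  n=25, val=14

Final answer: 25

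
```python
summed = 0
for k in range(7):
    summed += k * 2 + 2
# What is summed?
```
Trace:
  summed=0
  summed=2, k=0
  summed=6, k=1
  summed=12, k=2
  summed=20, k=3
  summed=30, k=4
  summed=42, k=5
  summed=56, k=6

Final answer: 56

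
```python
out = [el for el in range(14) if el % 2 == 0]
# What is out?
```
Trace:
  el=0
  el=1
  el=2
  el=3
  el=4
  el=5
  el=6
  el=7
  el=8
  el=9
  el=10
  el=11
  el=12
  el=13
  out=[0, 2, 4, 6, 8, 10, 12]

Final answer: [0, 2, 4, 6, 8, 10, 12]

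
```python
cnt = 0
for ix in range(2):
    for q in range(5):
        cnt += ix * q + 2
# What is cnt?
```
Trace:
  cnt=0
  cnt=2, ix=0, q=0
  cnt=4, ix=0, q=1
  cnt=6, ix=0, q=2
  cnt=8, ix=0, q=3
  cnt=10, ix=0, q=4
  cnt=12, ix=1, q=0
  cnt=15, ix=1, q=1
  cnt=19, ix=1, q=2
  cnt=24, ix=1, q=3
  cnt=30, ix=1, q=4

Final answer: 30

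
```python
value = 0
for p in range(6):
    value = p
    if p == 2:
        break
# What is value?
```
Trace:
  value=0
  value=0, p=0
  value=1, p=1
  value=2, p=2

Final answer: 2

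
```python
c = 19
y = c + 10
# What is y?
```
Trace:
  c=19
  c=19, y=29

Final answer: 29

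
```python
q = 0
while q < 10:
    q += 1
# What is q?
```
Trace:
  q=0
  q=1
  q=2
  q=3
  q=4
  q=5
  q=6
  q=7
  q=8
  q=9
  q=10

Final answer: 10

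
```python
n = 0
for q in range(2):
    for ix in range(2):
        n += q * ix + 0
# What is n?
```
Trace:
  n=0
  n=0, q=0, ix=0
  n=0, q=0, ix=1
  n=0, q=1, ix=0
  n=1, q=1, ix=1

Final answer: 1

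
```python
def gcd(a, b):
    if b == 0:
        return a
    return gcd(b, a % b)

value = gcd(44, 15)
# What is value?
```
Call trace:
gcd(a=44, b=15)
  gcd(a=15, b=14)
    gcd(a=14, b=1)
      gcd(a=1, b=0)
      -> return 1
    -> return 1
  -> return 1
-> return 1

Final answer: 1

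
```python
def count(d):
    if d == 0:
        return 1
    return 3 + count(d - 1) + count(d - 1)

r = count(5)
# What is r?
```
Call trace (a repeated sub-call is expanded the first time; later identical calls just restate its return value):
count(d=5)
  count(d=4)
    count(d=3)
      count(d=2)
        count(d=1)
          count(d=0)
          -> return 1
          count(d=0)
          -> return 1
        -> return 5
        count(d=1) -> return 5  (same call as traced above)
      -> return 13
      count(d=2) -> return 13  (same call as traced above)
    -> return 29
    count(d=3) -> return 29  (same call as traced above)
  -> return 61
  count(d=4) -> return 61  (same call as traced above)
-> return 125

Final answer: 125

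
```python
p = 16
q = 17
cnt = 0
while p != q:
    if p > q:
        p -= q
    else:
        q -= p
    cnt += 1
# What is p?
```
Trace:
  p=16
  p=16, q=17
  p=16, q=17, cnt=0
  p=16, q=1, cnt=1
  p=15, q=1, cnt=2
  p=14, q=1, cnt=3
  p=13, q=1, cnt=4
  p=12, q=1, cnt=5
  p=11, q=1, cnt=6
  p=10, q=1, cnt=7
  p=9, q=1, cnt=8
  p=8, q=1, cnt=9
  p=7, q=1, cnt=10
  p=6, q=1, cnt=11
  p=5, q=1, cnt=12
  p=4, q=1, cnt=13
  p=3, q=1, cnt=14
  p=2, q=1, cnt=15
  p=1, q=1, cnt=16

Final answer: 1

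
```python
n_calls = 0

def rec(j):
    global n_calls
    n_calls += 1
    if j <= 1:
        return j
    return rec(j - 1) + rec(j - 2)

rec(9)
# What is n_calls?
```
Call trace (a repeated sub-call is expanded the first time; later identical calls just restate its return value):
rec(j=9)
  rec(j=8)
    rec(j=7)
      rec(j=6)
        rec(j=5)
          rec(j=4)
            rec(j=3)
              rec(j=2)
                rec(j=1)
                -> return 1
                rec(j=0)
                -> return 0
              -> return 1
              rec(j=1)
              -> return 1
            -> return 2
            rec(j=2) -> return 1  (same call as traced above)
          -> return 3
          rec(j=3) -> return 2  (same call as traced above)
        -> return 5
        rec(j=4) -> return 3  (same call as traced above)
      -> return 8
      rec(j=5) -> return 5  (same call as traced above)
    -> return 13
    rec(j=6) -> return 8  (same call as traced above)
  -> return 21
  rec(j=7) -> return 13  (same call as traced above)
-> return 34

n_calls is incremented once per call, so count the calls in each subtree. Let C(j) = number of calls made by rec(j).
C(0) = C(1) = 1 (base case, no recursion); C(j) = 1 + C(j - 1) + C(j - 2) otherwise.
C(2) = 1 + C(1) + C(0) = 1 + 1 + 1 = 3
C(3) = 1 + C(2) + C(1) = 1 + 3 + 1 = 5
C(4) = 1 + C(3) + C(2) = 1 + 5 + 3 = 9
C(5) = 1 + C(4) + C(3) = 1 + 9 + 5 = 15
C(6) = 1 + C(5) + C(4) = 1 + 15 + 9 = 25
C(7) = 1 + C(6) + C(5) = 1 + 25 + 15 = 41
C(8) = 1 + C(7) + C(6) = 1 + 41 + 25 = 67
C(9) = 1 + C(8) + C(7) = 1 + 67 + 41 = 109
n_calls = C(9) = 109

Final answer: 109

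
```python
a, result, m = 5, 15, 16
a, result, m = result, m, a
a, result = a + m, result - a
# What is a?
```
Trace:
  a=5, result=15, m=16
  a=15, result=16, m=5
  a=20, result=1, m=5

Final answer: 20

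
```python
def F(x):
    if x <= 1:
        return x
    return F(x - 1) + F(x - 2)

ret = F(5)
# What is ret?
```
Call trace (a repeated sub-call is expanded the first time; later identical calls just restate its return value):
F(x=5)
  F(x=4)
    F(x=3)
      F(x=2)
        F(x=1)
        -> return 1
        F(x=0)
        -> return 0
      -> return 1
      F(x=1)
      -> return 1
    -> return 2
    F(x=2) -> return 1  (same call as traced above)
  -> return 3
  F(x=3) -> return 2  (same call as traced above)
-> return 5

Final answer: 5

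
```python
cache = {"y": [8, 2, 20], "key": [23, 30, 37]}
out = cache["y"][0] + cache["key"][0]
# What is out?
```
Trace:
  cache={'y': [8, 2, 20], 'key': [23, 30, 37]}
  cache={'y': [8, 2, 20], 'key': [23, 30, 37]}, out=31

Final answer: 31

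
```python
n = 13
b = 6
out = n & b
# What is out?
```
Trace:
  n=13
  n=13, b=6
  n=13, b=6, out=4

Final answer: 4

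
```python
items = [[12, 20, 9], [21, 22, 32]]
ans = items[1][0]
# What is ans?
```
Trace:
  items=[[12, 20, 9], [21, 22, 32]]
  items=[[12, 20, 9], [21, 22, 32]], ans=21

Final answer: 21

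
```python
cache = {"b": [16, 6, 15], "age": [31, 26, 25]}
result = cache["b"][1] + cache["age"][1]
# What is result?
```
Trace:
  cache={'b': [16, 6, 15], 'age': [31, 26, 25]}
  cache={'b': [16, 6, 15], 'age': [31, 26, 25]}, result=32

Final answer: 32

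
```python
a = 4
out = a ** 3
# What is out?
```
Trace:
  a=4
  a=4, out=64

Final answer: 64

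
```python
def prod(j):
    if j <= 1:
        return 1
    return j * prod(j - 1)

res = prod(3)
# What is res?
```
Call trace:
prod(j=3)
  prod(j=2)
    prod(j=1)
    -> return 1
  -> return 2
-> return 6

Final answer: 6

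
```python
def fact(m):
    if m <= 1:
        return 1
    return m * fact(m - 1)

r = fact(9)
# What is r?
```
Call trace:
fact(m=9)
  fact(m=8)
    fact(m=7)
      fact(m=6)
        fact(m=5)
          fact(m=4)
            fact(m=3)
              fact(m=2)
                fact(m=1)
                -> return 1
              -> return 2
            -> return 6
          -> return 24
        -> return 120
      -> return 720
    -> return 5040
  -> return 40320
-> return 362880

Final answer: 362880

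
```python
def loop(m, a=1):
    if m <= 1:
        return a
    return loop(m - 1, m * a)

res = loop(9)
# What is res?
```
Call trace:
loop(m=9, a=1)
  loop(m=8, a=9)
    loop(m=7, a=72)
      loop(m=6, a=504)
        loop(m=5, a=3024)
          loop(m=4, a=15120)
            loop(m=3, a=60480)
              loop(m=2, a=181440)
                loop(m=1, a=362880)
                -> return 362880
              -> return 362880
            -> return 362880
          -> return 362880
        -> return 362880
      -> return 362880
    -> return 362880
  -> return 362880
-> return 362880

Final answer: 362880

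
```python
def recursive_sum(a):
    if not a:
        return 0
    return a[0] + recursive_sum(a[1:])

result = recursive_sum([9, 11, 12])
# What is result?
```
Call trace:
recursive_sum(a=[9, 11, 12])
  recursive_sum(a=[11, 12])
    recursive_sum(a=[12])
      recursive_sum(a=[])
      -> return 0
    -> return 12
  -> return 23
-> return 32

Final answer: 32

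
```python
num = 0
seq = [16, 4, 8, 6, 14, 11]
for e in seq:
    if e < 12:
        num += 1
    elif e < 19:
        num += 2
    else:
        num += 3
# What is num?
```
Trace:
  num=0
  num=2, e=16
  num=3, e=4
  num=4, e=8
  num=5, e=6
  num=7, e=14
  num=8, e=11

Final answer: 8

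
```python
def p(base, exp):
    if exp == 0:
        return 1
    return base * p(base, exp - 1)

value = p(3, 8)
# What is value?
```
Call trace:
p(base=3, exp=8)
  p(base=3, exp=7)
    p(base=3, exp=6)
      p(base=3, exp=5)
        p(base=3, exp=4)
          p(base=3, exp=3)
            p(base=3, exp=2)
              p(base=3, exp=1)
                p(base=3, exp=0)
                -> return 1
              -> return 3
            -> return 9
          -> return 27
        -> return 81
      -> return 243
    -> return 729
  -> return 2187
-> return 6561

Final answer: 6561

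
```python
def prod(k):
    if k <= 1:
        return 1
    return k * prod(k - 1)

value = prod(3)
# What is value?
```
Call trace:
prod(k=3)
  prod(k=2)
    prod(k=1)
    -> return 1
  -> return 2
-> return 6

Final answer: 6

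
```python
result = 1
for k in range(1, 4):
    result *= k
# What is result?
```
Trace:
  result=1
  result=1, k=1
  result=2, k=2
  result=6, k=3

Final answer: 6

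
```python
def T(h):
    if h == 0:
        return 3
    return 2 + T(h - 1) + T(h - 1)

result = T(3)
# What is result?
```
Call trace (a repeated sub-call is expanded the first time; later identical calls just restate its return value):
T(h=3)
  T(h=2)
    T(h=1)
      T(h=0)
      -> return 3
      T(h=0)
      -> return 3
    -> return 8
    T(h=1) -> return 8  (same call as traced above)
  -> return 18
  T(h=2) -> return 18  (same call as traced above)
-> return 38

Final answer: 38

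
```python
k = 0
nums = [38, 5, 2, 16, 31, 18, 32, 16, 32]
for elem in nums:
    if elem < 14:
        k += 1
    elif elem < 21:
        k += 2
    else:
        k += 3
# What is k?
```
Trace:
  k=0
  k=3, elem=38
  k=4, elem=5
  k=5, elem=2
  k=7, elem=16
  k=10, elem=31
  k=12, elem=18
  k=15, elem=32
  k=17, elem=16
  k=20, elem=32

Final answer: 20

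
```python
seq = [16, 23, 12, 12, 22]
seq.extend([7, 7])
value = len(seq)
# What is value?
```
Trace:
  seq=[16, 23, 12, 12, 22]
  seq=[16, 23, 12, 12, 22, 7, 7]
  seq=[16, 23, 12, 12, 22, 7, 7], value=7

Final answer: 7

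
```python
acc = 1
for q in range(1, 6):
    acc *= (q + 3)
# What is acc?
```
Trace:
  acc=1
  acc=4, q=1
  acc=20, q=2
  acc=120, q=3
  acc=840, q=4
  acc=6720, q=5

Final answer: 6720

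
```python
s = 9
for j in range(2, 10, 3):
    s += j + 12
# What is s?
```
Trace:
  s=9
  s=23, j=2
  s=40, j=5
  s=60, j=8

Final answer: 60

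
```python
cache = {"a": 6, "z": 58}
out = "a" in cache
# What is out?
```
Trace:
  cache={'a': 6, 'z': 58}
  cache={'a': 6, 'z': 58}, out=True

Final answer: True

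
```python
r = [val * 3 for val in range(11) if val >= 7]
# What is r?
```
Trace:
  val=0
  val=1
  val=2
  val=3
  val=4
  val=5
  val=6
  val=7
  val=8
  val=9
  val=10
  r=[21, 24, 27, 30]

Final answer: [21, 24, 27, 30]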